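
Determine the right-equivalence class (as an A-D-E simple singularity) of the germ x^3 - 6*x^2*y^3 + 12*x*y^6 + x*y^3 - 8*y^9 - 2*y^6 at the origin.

E_{7}

The Hessian of f at 0 has rank 0. Corank 2; j^3 = x^3 is a perfect cube, so E-series; the 4-jet and mu = 7 give E_7.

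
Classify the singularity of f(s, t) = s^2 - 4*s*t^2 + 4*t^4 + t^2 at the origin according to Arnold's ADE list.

A_{1}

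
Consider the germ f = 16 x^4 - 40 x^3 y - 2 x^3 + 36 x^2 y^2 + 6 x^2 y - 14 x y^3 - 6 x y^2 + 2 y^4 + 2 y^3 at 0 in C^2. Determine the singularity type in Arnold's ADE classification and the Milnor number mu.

The Hessian of f at 0 has rank 0. Corank 2; j^3 = -2*(x - y)^3 is a perfect cube, so E-series; the 4-jet and mu = 7 give E_7.

Type E_{7}, Milnor number mu = 7.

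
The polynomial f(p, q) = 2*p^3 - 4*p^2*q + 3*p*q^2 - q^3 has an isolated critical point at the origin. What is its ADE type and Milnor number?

The Hessian of f at 0 is [[0, 0], [0, 0]] with rank 0, so corank 2. A Groebner basis of the Jacobian ideal J(f) in C{p,q} is {q^3, p^2 - 3*q^2/2, p*q - 3*q^2/2}; counting standard monomials gives mu = 4. Corank 2; j^3 = (p - q)*(2*p^2 - 2*p*q + q^2) splits into three distinct lines over C (the quadratic factor has nonzero discriminant), so D_4.

Type D4, Milnor number mu = 4.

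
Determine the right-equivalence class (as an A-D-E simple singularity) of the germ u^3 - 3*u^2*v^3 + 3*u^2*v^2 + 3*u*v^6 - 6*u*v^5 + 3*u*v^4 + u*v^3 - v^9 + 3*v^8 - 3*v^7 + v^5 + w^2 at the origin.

The Hessian of f at 0 is [[0, 0, 0], [0, 0, 0], [0, 0, 2]] with rank 1, so corank 2. A Groebner basis of the Jacobian ideal J(f) in C{u,v,w} is {-u^2 + v^4 - v^3/3, u^3, u^2*v + u^2/3 + v^3/9, u^2 + u*v^2 + v^3/3, w}; counting standard monomials gives mu = 7. Corank 2; j^3 = u^3 is a perfect cube, so E-series; the 4-jet and mu = 7 give E_7.

E_{7}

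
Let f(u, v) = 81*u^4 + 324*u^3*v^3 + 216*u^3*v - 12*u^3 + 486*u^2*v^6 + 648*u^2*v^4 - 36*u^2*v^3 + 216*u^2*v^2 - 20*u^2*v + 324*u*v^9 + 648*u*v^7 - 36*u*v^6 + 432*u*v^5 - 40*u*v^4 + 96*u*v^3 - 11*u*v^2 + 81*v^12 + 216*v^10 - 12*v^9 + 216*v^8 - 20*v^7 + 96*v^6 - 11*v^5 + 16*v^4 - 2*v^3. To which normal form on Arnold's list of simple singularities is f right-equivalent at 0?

D_5

The Hessian of f at 0 is [[0, 0], [0, 0]] with rank 0, so corank 2. A Groebner basis of the Jacobian ideal J(f) in C{u,v} is {u*v^2 - 2*u*v/3 - v^2/3, 4*u*v/3 + v^3 + 2*v^2/3, u^2 + 7*u*v/6 + v^2/3}; counting standard monomials gives mu = 5. Corank 2; j^3 = -(2*u + v)^2*(3*u + 2*v) has shape L^2 M (L != M), so D-series; mu = 5 gives D_5.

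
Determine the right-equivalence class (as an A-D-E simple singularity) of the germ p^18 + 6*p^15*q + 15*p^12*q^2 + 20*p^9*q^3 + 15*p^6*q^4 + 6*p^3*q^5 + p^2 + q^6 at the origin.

The Hessian of f at 0 has rank 1. Corank 1: A-series; mu = 5 gives A_5.

A_5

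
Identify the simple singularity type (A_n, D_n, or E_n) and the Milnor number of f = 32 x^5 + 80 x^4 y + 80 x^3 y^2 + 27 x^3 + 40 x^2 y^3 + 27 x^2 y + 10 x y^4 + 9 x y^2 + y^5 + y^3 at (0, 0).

Type E8, Milnor number mu = 8.

The Hessian of f at 0 has rank 0. Corank 2; j^3 = (3*x + y)^3 is a perfect cube, so E-series; the 5-jet and mu = 8 give E_8.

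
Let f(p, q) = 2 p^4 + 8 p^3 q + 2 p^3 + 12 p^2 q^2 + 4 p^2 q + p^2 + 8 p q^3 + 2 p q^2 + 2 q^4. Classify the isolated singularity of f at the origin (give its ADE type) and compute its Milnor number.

The Hessian of f at 0 is [[2, 0], [0, 0]] with rank 1, so corank 1. A Groebner basis of the Jacobian ideal J(f) in C{p,q} is {p^2, p*q, p + q^2}; counting standard monomials gives mu = 3. Corank 1: A-series; mu = 3 gives A_3.

Type A3, Milnor number mu = 3.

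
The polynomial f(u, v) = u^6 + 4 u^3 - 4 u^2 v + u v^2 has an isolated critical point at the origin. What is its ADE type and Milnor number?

Type D_{7}, Milnor number mu = 7.

The Hessian of f at 0 is [[0, 0], [0, 0]] with rank 0, so corank 2. A Groebner basis of the Jacobian ideal J(f) in C{u,v} is {-32*u*v/3 + v^5 + 16*v^2/3, u*v^2 - v^3/2, u^2 - u*v/2}; counting standard monomials gives mu = 7. Corank 2; j^3 = u*(2*u - v)^2 has shape L^2 M (L != M), so D-series; mu = 7 gives D_7.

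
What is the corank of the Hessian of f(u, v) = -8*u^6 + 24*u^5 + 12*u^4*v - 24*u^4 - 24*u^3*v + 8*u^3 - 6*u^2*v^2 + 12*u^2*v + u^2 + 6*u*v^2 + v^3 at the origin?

1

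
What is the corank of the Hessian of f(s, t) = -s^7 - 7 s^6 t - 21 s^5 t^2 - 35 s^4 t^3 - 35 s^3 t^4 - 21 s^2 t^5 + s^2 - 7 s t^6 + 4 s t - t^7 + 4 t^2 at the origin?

1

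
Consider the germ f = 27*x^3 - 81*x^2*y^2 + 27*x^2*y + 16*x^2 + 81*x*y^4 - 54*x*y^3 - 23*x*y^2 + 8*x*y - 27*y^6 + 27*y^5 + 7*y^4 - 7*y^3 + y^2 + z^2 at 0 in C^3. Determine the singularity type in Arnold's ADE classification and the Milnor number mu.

The Hessian of f at 0 is [[32, 8, 0], [8, 2, 0], [0, 0, 2]] with rank 2, so corank 1. A Groebner basis of the Jacobian ideal J(f) in C{x,y,z} is {y^2, x + y/4, z}; counting standard monomials gives mu = 2. Corank 1: A-series; mu = 2 gives A_2.

Type A_{2}, Milnor number mu = 2.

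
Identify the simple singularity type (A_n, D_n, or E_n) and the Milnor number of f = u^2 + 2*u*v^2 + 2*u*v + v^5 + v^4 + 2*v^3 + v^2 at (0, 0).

Type A_4, Milnor number mu = 4.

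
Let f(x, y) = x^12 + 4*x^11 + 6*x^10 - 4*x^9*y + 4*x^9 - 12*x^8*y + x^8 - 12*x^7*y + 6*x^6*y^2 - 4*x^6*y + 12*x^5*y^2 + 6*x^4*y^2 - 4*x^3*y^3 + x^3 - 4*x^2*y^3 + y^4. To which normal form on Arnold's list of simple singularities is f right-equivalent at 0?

E6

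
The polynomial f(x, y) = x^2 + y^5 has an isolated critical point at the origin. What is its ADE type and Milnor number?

Type A_4, Milnor number mu = 4.

The Hessian of f at 0 is [[2, 0], [0, 0]] with rank 1, so corank 1. A Groebner basis of the Jacobian ideal J(f) in C{x,y} is {y^4, x}; counting standard monomials gives mu = 4. Corank 1: A-series; mu = 4 gives A_4.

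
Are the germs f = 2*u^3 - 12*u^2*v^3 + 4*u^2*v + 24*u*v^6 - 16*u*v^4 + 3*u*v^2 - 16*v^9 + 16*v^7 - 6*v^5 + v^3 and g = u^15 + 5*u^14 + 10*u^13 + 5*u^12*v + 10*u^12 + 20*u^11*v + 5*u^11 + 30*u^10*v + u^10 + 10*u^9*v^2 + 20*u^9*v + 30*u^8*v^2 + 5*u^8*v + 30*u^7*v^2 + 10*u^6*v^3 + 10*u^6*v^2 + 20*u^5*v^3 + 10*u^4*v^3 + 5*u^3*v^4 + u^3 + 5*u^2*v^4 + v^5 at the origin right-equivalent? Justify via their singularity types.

The Hessian of f at 0 is [[0, 0], [0, 0]] with rank 0, so corank 2. A Groebner basis of the Jacobian ideal J(f) in C{u,v} is {v^3, u^2 - 3*v^2/2, u*v + 3*v^2/2}; counting standard monomials gives mu = 4. Corank 2; j^3 = (u + v)*(2*u^2 + 2*u*v + v^2) splits into three distinct lines over C (the quadratic factor has nonzero discriminant), so D_4. The Hessian of g at 0 is [[0, 0], [0, 0]] with rank 0, so corank 2. A Groebner basis of the Jacobian ideal J(g) in C{u,v} is {v^4, u^2}; counting standard monomials gives mu = 8. Corank 2; j^3 = u^3 is a perfect cube, so E-series; the 5-jet and mu = 8 give E_8. f is D_4 but g is E_8, hence not right-equivalent.

No.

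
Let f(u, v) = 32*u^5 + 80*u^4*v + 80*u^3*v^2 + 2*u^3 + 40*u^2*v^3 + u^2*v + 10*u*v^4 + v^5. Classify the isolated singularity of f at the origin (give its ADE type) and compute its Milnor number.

The Hessian of f at 0 has rank 0. Corank 2; j^3 = u^2*(2*u + v) has shape L^2 M (L != M), so D-series; mu = 6 gives D_6.

Type D_{6}, Milnor number mu = 6.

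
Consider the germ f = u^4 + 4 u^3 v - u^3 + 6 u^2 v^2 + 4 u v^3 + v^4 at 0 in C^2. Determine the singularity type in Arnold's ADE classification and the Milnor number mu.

Type E_{6}, Milnor number mu = 6.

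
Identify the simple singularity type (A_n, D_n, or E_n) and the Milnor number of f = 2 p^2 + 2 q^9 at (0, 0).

Type A_8, Milnor number mu = 8.

The Hessian of f at 0 has rank 1. Corank 1: A-series; mu = 8 gives A_8.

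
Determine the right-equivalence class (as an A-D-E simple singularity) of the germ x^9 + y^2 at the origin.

The Hessian of f at 0 has rank 1. Corank 1: A-series; mu = 8 gives A_8.

A8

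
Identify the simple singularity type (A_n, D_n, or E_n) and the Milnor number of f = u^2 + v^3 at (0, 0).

Type A_2, Milnor number mu = 2.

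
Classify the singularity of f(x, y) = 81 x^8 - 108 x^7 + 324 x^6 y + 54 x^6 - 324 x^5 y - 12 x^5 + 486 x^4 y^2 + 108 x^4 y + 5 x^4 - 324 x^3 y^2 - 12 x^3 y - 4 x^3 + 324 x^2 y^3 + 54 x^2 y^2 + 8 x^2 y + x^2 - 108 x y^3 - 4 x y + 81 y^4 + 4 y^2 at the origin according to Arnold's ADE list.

The Hessian of f at 0 has rank 1. Corank 1: A-series; mu = 3 gives A_3.

A_3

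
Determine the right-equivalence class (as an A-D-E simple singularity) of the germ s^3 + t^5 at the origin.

E8

The Hessian of f at 0 has rank 0. Corank 2; j^3 = s^3 is a perfect cube, so E-series; the 5-jet and mu = 8 give E_8.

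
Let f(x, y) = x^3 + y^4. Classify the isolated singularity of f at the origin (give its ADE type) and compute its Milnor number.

The Hessian of f at 0 is [[0, 0], [0, 0]] with rank 0, so corank 2. A Groebner basis of the Jacobian ideal J(f) in C{x,y} is {y^3, x^2}; counting standard monomials gives mu = 6. Corank 2; j^3 = x^3 is a perfect cube, so E-series; the 4-jet and mu = 6 give E_6.

Type E_{6}, Milnor number mu = 6.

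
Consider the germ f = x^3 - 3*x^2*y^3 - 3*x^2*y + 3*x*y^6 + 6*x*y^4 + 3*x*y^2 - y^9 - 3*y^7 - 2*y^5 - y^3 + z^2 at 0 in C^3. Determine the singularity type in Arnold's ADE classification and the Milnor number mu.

The Hessian of f at 0 has rank 1. Corank 2; j^3 = (x - y)^3 is a perfect cube, so E-series; the 5-jet and mu = 8 give E_8.

Type E8, Milnor number mu = 8.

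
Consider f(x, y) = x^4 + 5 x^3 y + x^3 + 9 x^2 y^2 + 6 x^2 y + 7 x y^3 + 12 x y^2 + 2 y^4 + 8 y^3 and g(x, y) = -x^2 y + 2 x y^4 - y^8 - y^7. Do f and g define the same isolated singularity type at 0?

The Hessian of f at 0 has rank 0. Corank 2; j^3 = (x + 2*y)^3 is a perfect cube, so E-series; the 4-jet and mu = 7 give E_7. The Hessian of g at 0 has rank 0. Corank 2; j^3 = -x^2*y has shape L^2 M (L != M), so D-series; mu = 9 gives D_9. f is E_7 but g is D_9, hence not right-equivalent.

No.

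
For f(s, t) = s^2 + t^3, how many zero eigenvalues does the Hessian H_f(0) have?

1

The Hessian at 0 is [[2, 0], [0, 0]] of rank 1; hence corank 1.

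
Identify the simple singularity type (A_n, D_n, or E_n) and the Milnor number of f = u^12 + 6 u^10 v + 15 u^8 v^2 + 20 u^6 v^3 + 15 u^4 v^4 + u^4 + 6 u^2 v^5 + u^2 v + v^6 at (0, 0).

Type D_{7}, Milnor number mu = 7.

The Hessian of f at 0 is [[0, 0], [0, 0]] with rank 0, so corank 2. A Groebner basis of the Jacobian ideal J(f) in C{u,v} is {u^2/6 + v^5, u^3, u*v}; counting standard monomials gives mu = 7. Corank 2; j^3 = u^2*v has shape L^2 M (L != M), so D-series; mu = 7 gives D_7.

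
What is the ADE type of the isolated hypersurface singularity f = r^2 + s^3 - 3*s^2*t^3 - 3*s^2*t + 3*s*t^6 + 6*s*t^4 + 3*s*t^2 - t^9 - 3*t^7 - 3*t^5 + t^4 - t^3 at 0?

E_6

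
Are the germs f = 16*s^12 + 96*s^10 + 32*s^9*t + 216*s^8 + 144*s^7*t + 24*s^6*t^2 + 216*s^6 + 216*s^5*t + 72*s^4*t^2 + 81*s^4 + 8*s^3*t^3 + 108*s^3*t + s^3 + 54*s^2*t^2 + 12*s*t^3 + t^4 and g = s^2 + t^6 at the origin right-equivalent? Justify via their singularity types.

No.

The Hessian of f at 0 is [[0, 0], [0, 0]] with rank 0, so corank 2. A Groebner basis of the Jacobian ideal J(f) in C{s,t} is {t^4, s*t^2 + t^3/9, s^2}; counting standard monomials gives mu = 6. Corank 2; j^3 = s^3 is a perfect cube, so E-series; the 4-jet and mu = 6 give E_6. The Hessian of g at 0 is [[2, 0], [0, 0]] with rank 1, so corank 1. A Groebner basis of the Jacobian ideal J(g) in C{s,t} is {t^5, s}; counting standard monomials gives mu = 5. Corank 1: A-series; mu = 5 gives A_5. f is E_6 but g is A_5, hence not right-equivalent.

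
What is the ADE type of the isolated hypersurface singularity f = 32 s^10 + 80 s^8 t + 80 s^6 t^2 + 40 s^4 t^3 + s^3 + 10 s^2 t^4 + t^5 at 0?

The Hessian of f at 0 has rank 0. Corank 2; j^3 = s^3 is a perfect cube, so E-series; the 5-jet and mu = 8 give E_8.

E8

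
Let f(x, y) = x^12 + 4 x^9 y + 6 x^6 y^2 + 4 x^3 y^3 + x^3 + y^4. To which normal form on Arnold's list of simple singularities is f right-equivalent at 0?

The Hessian of f at 0 is [[0, 0], [0, 0]] with rank 0, so corank 2. A Groebner basis of the Jacobian ideal J(f) in C{x,y} is {y^3, x^2}; counting standard monomials gives mu = 6. Corank 2; j^3 = x^3 is a perfect cube, so E-series; the 4-jet and mu = 6 give E_6.

E_6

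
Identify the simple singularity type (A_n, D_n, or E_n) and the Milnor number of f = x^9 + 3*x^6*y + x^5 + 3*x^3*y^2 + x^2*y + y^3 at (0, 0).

Type D_{4}, Milnor number mu = 4.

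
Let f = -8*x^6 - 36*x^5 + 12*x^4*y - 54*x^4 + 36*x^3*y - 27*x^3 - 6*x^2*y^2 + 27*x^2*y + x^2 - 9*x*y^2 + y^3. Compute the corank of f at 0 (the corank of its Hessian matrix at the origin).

Hessian at 0 has rank 1.

1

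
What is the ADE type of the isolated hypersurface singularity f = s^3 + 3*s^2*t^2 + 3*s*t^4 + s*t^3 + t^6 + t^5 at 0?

E_7

The Hessian of f at 0 has rank 0. Corank 2; j^3 = s^3 is a perfect cube, so E-series; the 4-jet and mu = 7 give E_7.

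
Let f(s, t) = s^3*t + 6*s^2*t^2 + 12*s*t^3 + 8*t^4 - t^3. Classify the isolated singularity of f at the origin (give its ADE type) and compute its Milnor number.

Type E7, Milnor number mu = 7.

The Hessian of f at 0 has rank 0. Corank 2; j^3 = -t^3 is a perfect cube, so E-series; the 4-jet and mu = 7 give E_7.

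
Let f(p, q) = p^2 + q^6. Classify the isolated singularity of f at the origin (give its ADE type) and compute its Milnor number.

The Hessian of f at 0 has rank 1. Corank 1: A-series; mu = 5 gives A_5.

Type A5, Milnor number mu = 5.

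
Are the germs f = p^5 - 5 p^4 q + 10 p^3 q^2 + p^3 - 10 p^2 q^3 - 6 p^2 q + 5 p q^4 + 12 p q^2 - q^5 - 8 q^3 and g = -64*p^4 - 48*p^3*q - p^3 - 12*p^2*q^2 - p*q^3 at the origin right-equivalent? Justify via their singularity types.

No.

The Hessian of f at 0 has rank 0. Corank 2; j^3 = (p - 2*q)^3 is a perfect cube, so E-series; the 5-jet and mu = 8 give E_8. The Hessian of g at 0 has rank 0. Corank 2; j^3 = -p^3 is a perfect cube, so E-series; the 4-jet and mu = 7 give E_7. f is E_8 but g is E_7, hence not right-equivalent.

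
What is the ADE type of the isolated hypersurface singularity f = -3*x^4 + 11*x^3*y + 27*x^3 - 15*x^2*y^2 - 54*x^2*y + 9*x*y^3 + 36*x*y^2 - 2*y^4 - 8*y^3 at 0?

E_{7}

The Hessian of f at 0 has rank 0. Corank 2; j^3 = (3*x - 2*y)^3 is a perfect cube, so E-series; the 4-jet and mu = 7 give E_7.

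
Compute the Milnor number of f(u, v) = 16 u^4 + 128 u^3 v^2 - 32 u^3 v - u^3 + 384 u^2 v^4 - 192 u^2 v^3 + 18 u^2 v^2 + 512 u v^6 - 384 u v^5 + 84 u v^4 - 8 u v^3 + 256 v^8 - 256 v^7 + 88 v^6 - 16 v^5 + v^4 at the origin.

6

The Hessian of f at 0 is [[0, 0], [0, 0]] with rank 0, so corank 2. A Groebner basis of the Jacobian ideal J(f) in C{u,v} is {u^3, u^2*v, u^2/4 + u*v^2, 3*u^2/2 + v^3}; counting standard monomials gives mu = 6. Corank 2; j^3 = -u^3 is a perfect cube, so E-series; the 4-jet and mu = 6 give E_6.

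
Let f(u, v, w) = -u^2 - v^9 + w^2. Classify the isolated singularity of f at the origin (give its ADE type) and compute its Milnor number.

Type A8, Milnor number mu = 8.

The Hessian of f at 0 is [[-2, 0, 0], [0, 0, 0], [0, 0, 2]] with rank 2, so corank 1. A Groebner basis of the Jacobian ideal J(f) in C{u,v,w} is {v^8, u, w}; counting standard monomials gives mu = 8. Corank 1: A-series; mu = 8 gives A_8.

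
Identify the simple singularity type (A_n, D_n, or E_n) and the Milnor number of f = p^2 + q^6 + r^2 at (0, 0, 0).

Type A_{5}, Milnor number mu = 5.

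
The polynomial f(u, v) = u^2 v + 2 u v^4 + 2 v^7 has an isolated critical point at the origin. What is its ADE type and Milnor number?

The Hessian of f at 0 is [[0, 0], [0, 0]] with rank 0, so corank 2. A Groebner basis of the Jacobian ideal J(f) in C{u,v} is {-u^2/6 + u*v^3, u*v + v^4, u^3, u^2*v}; counting standard monomials gives mu = 8. Corank 2; j^3 = u^2*v has shape L^2 M (L != M), so D-series; mu = 8 gives D_8.

Type D_8, Milnor number mu = 8.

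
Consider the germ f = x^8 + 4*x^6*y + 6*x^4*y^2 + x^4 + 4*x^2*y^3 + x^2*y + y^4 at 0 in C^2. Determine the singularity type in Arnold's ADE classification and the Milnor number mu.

The Hessian of f at 0 is [[0, 0], [0, 0]] with rank 0, so corank 2. A Groebner basis of the Jacobian ideal J(f) in C{x,y} is {x^3, x^2/4 + y^3, x*y}; counting standard monomials gives mu = 5. Corank 2; j^3 = x^2*y has shape L^2 M (L != M), so D-series; mu = 5 gives D_5.

Type D_5, Milnor number mu = 5.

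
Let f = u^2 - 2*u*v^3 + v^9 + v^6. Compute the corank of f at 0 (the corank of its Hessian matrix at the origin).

1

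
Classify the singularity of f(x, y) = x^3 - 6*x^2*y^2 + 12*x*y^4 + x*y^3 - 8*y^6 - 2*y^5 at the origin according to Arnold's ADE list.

E_{7}

The Hessian of f at 0 has rank 0. Corank 2; j^3 = x^3 is a perfect cube, so E-series; the 4-jet and mu = 7 give E_7.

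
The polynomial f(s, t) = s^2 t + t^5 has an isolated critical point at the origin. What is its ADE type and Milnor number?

Type D6, Milnor number mu = 6.

The Hessian of f at 0 has rank 0. Corank 2; j^3 = s^2*t has shape L^2 M (L != M), so D-series; mu = 6 gives D_6.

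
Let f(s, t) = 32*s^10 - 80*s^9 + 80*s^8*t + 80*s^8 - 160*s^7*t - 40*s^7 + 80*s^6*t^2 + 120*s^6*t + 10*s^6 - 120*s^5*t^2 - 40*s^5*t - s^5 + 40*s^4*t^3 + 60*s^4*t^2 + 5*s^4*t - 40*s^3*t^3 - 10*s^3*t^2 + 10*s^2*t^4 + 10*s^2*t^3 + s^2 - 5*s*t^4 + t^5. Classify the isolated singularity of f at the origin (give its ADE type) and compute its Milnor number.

Type A_{4}, Milnor number mu = 4.

The Hessian of f at 0 has rank 1. Corank 1: A-series; mu = 4 gives A_4.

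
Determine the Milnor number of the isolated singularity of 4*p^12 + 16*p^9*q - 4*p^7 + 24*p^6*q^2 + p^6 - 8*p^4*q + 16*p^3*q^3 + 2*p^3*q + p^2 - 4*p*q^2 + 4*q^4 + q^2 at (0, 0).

1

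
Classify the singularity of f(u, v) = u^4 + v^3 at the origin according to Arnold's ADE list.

The Hessian of f at 0 has rank 0. Corank 2; j^3 = v^3 is a perfect cube, so E-series; the 4-jet and mu = 6 give E_6.

E6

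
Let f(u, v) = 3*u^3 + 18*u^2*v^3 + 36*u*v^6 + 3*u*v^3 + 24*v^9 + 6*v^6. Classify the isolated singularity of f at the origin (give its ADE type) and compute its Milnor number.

The Hessian of f at 0 is [[0, 0], [0, 0]] with rank 0, so corank 2. A Groebner basis of the Jacobian ideal J(f) in C{u,v} is {u^3, u*v^2, 3*u^2 + v^3}; counting standard monomials gives mu = 7. Corank 2; j^3 = 3*u^3 is a perfect cube, so E-series; the 4-jet and mu = 7 give E_7.

Type E_7, Milnor number mu = 7.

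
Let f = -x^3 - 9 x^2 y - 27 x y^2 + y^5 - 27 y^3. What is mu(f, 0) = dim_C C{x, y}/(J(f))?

The Hessian of f at 0 has rank 0. Corank 2; j^3 = -(x + 3*y)^3 is a perfect cube, so E-series; the 5-jet and mu = 8 give E_8.

8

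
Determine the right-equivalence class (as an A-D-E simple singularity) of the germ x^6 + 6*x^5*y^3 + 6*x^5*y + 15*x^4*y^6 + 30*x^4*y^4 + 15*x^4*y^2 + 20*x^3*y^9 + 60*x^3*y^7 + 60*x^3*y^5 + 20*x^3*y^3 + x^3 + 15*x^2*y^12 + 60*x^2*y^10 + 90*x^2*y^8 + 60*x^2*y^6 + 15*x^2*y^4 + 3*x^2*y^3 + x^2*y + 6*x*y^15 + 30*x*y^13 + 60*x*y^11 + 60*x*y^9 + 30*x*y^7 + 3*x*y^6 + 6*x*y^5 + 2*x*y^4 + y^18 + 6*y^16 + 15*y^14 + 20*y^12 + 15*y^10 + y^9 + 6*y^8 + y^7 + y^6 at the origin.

The Hessian of f at 0 has rank 0. Corank 2; j^3 = x^2*(x + y) has shape L^2 M (L != M), so D-series; mu = 7 gives D_7.

D_7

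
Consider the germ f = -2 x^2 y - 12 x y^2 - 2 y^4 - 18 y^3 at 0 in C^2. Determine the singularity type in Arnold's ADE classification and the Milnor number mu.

The Hessian of f at 0 has rank 0. Corank 2; j^3 = -2*y*(x + 3*y)^2 has shape L^2 M (L != M), so D-series; mu = 5 gives D_5.

Type D_5, Milnor number mu = 5.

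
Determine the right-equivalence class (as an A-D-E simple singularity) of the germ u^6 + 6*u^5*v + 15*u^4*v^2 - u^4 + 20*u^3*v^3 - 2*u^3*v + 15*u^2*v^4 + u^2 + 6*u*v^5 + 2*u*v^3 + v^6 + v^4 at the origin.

The Hessian of f at 0 has rank 1. Corank 1: A-series; mu = 3 gives A_3.

A_3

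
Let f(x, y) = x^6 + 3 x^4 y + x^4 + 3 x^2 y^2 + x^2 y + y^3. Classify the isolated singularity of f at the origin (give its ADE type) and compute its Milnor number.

Type D_{4}, Milnor number mu = 4.

The Hessian of f at 0 has rank 0. Corank 2; j^3 = y*(x^2 + y^2) splits into three distinct lines over C (the quadratic factor has nonzero discriminant), so D_4.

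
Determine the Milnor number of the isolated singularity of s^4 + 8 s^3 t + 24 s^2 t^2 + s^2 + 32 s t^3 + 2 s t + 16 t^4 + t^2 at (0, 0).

The Hessian of f at 0 is [[2, 2], [2, 2]] with rank 1, so corank 1. A Groebner basis of the Jacobian ideal J(f) in C{s,t} is {t^3, s + t}; counting standard monomials gives mu = 3. Corank 1: A-series; mu = 3 gives A_3.

3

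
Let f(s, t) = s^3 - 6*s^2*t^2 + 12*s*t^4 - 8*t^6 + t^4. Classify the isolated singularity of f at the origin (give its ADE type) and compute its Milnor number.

The Hessian of f at 0 is [[0, 0], [0, 0]] with rank 0, so corank 2. A Groebner basis of the Jacobian ideal J(f) in C{s,t} is {s^3, s^2*t, -s^2/4 + s*t^2, t^3}; counting standard monomials gives mu = 6. Corank 2; j^3 = s^3 is a perfect cube, so E-series; the 4-jet and mu = 6 give E_6.

Type E_{6}, Milnor number mu = 6.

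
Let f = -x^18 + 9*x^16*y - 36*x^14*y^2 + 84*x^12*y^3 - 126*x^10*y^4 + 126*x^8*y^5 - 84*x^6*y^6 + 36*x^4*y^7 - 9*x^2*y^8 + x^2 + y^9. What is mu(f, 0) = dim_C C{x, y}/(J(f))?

The Hessian of f at 0 has rank 1. Corank 1: A-series; mu = 8 gives A_8.

8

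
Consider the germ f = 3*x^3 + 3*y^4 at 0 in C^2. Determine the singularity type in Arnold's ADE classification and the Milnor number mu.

The Hessian of f at 0 has rank 0. Corank 2; j^3 = 3*x^3 is a perfect cube, so E-series; the 4-jet and mu = 6 give E_6.

Type E_6, Milnor number mu = 6.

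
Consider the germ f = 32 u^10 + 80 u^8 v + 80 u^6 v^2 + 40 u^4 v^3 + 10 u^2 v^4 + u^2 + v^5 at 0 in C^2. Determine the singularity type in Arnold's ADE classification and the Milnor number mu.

Type A_4, Milnor number mu = 4.

The Hessian of f at 0 has rank 1. Corank 1: A-series; mu = 4 gives A_4.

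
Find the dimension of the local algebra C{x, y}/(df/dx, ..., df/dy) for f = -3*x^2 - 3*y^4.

The Hessian of f at 0 has rank 1. Corank 1: A-series; mu = 3 gives A_3.

3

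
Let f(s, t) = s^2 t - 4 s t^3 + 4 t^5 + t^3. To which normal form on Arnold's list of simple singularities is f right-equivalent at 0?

The Hessian of f at 0 has rank 0. Corank 2; j^3 = t*(s^2 + t^2) splits into three distinct lines over C (the quadratic factor has nonzero discriminant), so D_4.

D4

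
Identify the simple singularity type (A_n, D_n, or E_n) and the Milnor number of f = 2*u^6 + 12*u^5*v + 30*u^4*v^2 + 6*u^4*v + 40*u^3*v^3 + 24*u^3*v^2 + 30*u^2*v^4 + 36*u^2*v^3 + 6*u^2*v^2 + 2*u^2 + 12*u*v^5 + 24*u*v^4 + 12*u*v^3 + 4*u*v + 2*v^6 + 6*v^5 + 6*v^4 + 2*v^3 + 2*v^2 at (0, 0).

The Hessian of f at 0 is [[4, 4], [4, 4]] with rank 1, so corank 1. A Groebner basis of the Jacobian ideal J(f) in C{u,v} is {v^2, u + v}; counting standard monomials gives mu = 2. Corank 1: A-series; mu = 2 gives A_2.

Type A2, Milnor number mu = 2.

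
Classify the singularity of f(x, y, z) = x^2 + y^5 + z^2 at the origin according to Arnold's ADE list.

The Hessian of f at 0 is [[2, 0, 0], [0, 0, 0], [0, 0, 2]] with rank 2, so corank 1. A Groebner basis of the Jacobian ideal J(f) in C{x,y,z} is {y^4, x, z}; counting standard monomials gives mu = 4. Corank 1: A-series; mu = 4 gives A_4.

A4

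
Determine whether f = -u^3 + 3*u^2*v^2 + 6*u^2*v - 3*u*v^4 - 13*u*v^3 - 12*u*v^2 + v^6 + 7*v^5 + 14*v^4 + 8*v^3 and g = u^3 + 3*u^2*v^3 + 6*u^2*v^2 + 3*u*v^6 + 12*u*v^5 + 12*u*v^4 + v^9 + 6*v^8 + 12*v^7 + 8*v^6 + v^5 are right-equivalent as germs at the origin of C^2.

No.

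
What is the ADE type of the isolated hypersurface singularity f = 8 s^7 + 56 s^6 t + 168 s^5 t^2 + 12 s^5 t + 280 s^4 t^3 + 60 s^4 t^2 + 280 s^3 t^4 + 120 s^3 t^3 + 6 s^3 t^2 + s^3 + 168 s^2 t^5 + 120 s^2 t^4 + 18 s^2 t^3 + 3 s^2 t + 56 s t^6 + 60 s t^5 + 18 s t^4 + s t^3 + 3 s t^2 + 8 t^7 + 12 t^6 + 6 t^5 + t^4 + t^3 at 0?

The Hessian of f at 0 is [[0, 0], [0, 0]] with rank 0, so corank 2. A Groebner basis of the Jacobian ideal J(f) in C{s,t} is {s^3 + 3*s^2*t + 6*s^2 + 12*s*t + 6*t^2, -3*s^2 + s*t^2 - 6*s*t - 3*t^2, 3*s^2 + 6*s*t + t^3 + 3*t^2}; counting standard monomials gives mu = 7. Corank 2; j^3 = (s + t)^3 is a perfect cube, so E-series; the 4-jet and mu = 7 give E_7.

E7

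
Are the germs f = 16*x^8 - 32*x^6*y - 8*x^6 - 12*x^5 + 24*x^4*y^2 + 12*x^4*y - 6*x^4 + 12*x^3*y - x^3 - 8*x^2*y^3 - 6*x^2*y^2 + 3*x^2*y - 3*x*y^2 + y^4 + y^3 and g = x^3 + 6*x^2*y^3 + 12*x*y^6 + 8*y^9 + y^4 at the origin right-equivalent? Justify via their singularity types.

Yes.

The Hessian of f at 0 has rank 0. Corank 2; j^3 = -(x - y)^3 is a perfect cube, so E-series; the 4-jet and mu = 6 give E_6. The Hessian of g at 0 has rank 0. Corank 2; j^3 = x^3 is a perfect cube, so E-series; the 4-jet and mu = 6 give E_6. Both have type E_6, hence right-equivalent.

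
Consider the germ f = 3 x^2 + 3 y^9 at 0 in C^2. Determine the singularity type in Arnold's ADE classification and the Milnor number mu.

The Hessian of f at 0 is [[6, 0], [0, 0]] with rank 1, so corank 1. A Groebner basis of the Jacobian ideal J(f) in C{x,y} is {y^8, x}; counting standard monomials gives mu = 8. Corank 1: A-series; mu = 8 gives A_8.

Type A8, Milnor number mu = 8.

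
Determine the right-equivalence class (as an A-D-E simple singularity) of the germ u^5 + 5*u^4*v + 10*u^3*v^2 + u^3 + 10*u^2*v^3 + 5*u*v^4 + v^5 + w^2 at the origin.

E_{8}

The Hessian of f at 0 has rank 1. Corank 2; j^3 = u^3 is a perfect cube, so E-series; the 5-jet and mu = 8 give E_8.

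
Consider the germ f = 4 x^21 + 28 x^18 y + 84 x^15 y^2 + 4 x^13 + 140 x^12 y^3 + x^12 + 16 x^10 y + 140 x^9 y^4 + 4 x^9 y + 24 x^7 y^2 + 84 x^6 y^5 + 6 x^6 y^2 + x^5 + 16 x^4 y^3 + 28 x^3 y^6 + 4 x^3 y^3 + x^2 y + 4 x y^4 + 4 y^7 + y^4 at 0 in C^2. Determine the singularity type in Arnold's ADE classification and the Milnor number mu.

Type D_5, Milnor number mu = 5.

The Hessian of f at 0 is [[0, 0], [0, 0]] with rank 0, so corank 2. A Groebner basis of the Jacobian ideal J(f) in C{x,y} is {x^3, x^2/4 + y^3, x*y}; counting standard monomials gives mu = 5. Corank 2; j^3 = x^2*y has shape L^2 M (L != M), so D-series; mu = 5 gives D_5.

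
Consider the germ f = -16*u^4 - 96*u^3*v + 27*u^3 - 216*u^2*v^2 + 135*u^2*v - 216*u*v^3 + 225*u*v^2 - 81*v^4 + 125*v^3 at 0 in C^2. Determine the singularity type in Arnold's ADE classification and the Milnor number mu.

Type E_{6}, Milnor number mu = 6.

The Hessian of f at 0 is [[0, 0], [0, 0]] with rank 0, so corank 2. A Groebner basis of the Jacobian ideal J(f) in C{u,v} is {v^4, u*v^2 + 29*v^3/18, u^2 + 10*u*v/3 + 25*v^2/9}; counting standard monomials gives mu = 6. Corank 2; j^3 = (3*u + 5*v)^3 is a perfect cube, so E-series; the 4-jet and mu = 6 give E_6.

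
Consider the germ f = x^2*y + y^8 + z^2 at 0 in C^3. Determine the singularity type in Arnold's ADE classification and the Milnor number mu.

Type D_{9}, Milnor number mu = 9.

The Hessian of f at 0 is [[0, 0, 0], [0, 0, 0], [0, 0, 2]] with rank 1, so corank 2. A Groebner basis of the Jacobian ideal J(f) in C{x,y,z} is {x^2/8 + y^7, x^3, x*y, z}; counting standard monomials gives mu = 9. Corank 2; j^3 = x^2*y has shape L^2 M (L != M), so D-series; mu = 9 gives D_9.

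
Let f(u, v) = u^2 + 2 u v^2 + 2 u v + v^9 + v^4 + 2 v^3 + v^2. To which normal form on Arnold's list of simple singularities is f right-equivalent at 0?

A_8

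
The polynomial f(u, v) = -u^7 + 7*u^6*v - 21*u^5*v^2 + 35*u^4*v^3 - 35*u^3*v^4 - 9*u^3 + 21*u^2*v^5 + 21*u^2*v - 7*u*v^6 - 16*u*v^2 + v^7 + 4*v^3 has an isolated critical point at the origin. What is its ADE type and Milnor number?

The Hessian of f at 0 has rank 0. Corank 2; j^3 = -(u - v)*(3*u - 2*v)^2 has shape L^2 M (L != M), so D-series; mu = 8 gives D_8.

Type D8, Milnor number mu = 8.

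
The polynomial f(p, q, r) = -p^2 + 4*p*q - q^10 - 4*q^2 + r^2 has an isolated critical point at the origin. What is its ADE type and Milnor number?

Type A_9, Milnor number mu = 9.

The Hessian of f at 0 has rank 2. Corank 1: A-series; mu = 9 gives A_9.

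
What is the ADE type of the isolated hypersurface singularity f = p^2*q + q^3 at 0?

D4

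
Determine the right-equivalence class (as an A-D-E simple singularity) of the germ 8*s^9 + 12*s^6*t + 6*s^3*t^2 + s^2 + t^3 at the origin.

A2

The Hessian of f at 0 is [[2, 0], [0, 0]] with rank 1, so corank 1. A Groebner basis of the Jacobian ideal J(f) in C{s,t} is {t^2, s}; counting standard monomials gives mu = 2. Corank 1: A-series; mu = 2 gives A_2.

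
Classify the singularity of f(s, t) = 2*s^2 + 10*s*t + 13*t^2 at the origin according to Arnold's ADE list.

A1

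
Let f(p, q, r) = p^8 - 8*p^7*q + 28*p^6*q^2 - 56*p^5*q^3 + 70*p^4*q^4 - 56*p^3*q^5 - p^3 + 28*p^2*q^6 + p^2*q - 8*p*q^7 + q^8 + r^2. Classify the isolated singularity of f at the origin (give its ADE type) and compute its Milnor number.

Type D_{9}, Milnor number mu = 9.

The Hessian of f at 0 is [[0, 0, 0], [0, 0, 0], [0, 0, 2]] with rank 1, so corank 2. A Groebner basis of the Jacobian ideal J(f) in C{p,q,r} is {p*q/8 + q^7, p*q^2, p^2 - p*q, r}; counting standard monomials gives mu = 9. Corank 2; j^3 = -p^2*(p - q) has shape L^2 M (L != M), so D-series; mu = 9 gives D_9.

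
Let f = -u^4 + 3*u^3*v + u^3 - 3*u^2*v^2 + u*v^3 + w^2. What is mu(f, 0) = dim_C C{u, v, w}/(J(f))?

7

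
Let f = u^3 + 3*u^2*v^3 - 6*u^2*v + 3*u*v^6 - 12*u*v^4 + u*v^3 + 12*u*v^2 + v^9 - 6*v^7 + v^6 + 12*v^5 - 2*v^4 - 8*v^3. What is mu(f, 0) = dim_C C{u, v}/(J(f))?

The Hessian of f at 0 has rank 0. Corank 2; j^3 = (u - 2*v)^3 is a perfect cube, so E-series; the 4-jet and mu = 7 give E_7.

7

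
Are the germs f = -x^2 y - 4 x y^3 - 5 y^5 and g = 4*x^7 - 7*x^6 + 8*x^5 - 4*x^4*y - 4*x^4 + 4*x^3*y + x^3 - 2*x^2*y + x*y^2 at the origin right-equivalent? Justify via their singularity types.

No.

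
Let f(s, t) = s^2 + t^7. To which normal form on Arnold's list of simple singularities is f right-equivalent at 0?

A_{6}

The Hessian of f at 0 has rank 1. Corank 1: A-series; mu = 6 gives A_6.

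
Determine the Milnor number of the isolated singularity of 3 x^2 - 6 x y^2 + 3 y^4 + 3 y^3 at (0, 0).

2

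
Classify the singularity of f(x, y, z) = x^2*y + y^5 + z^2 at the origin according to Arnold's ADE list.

D6

The Hessian of f at 0 is [[0, 0, 0], [0, 0, 0], [0, 0, 2]] with rank 1, so corank 2. A Groebner basis of the Jacobian ideal J(f) in C{x,y,z} is {x^2/5 + y^4, x^3, x*y, z}; counting standard monomials gives mu = 6. Corank 2; j^3 = x^2*y has shape L^2 M (L != M), so D-series; mu = 6 gives D_6.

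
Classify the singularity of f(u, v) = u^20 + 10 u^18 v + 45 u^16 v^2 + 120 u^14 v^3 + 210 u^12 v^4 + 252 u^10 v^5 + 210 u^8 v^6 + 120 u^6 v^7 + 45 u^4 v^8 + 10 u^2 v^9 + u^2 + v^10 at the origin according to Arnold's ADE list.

A_9

The Hessian of f at 0 has rank 1. Corank 1: A-series; mu = 9 gives A_9.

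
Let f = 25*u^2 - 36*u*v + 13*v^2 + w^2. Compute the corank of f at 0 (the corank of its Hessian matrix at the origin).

Hessian at 0 has rank 3.

0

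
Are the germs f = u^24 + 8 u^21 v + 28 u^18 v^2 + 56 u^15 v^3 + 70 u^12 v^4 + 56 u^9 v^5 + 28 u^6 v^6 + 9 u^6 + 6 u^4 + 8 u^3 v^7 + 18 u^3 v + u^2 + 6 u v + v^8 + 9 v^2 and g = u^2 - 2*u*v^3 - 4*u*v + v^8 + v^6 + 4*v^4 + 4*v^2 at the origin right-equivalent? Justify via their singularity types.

The Hessian of f at 0 has rank 1. Corank 1: A-series; mu = 7 gives A_7. The Hessian of g at 0 has rank 1. Corank 1: A-series; mu = 7 gives A_7. Both have type A_7, hence right-equivalent.

Yes.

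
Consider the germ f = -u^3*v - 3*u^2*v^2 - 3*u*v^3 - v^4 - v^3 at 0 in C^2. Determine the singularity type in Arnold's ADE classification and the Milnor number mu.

Type E_7, Milnor number mu = 7.

The Hessian of f at 0 has rank 0. Corank 2; j^3 = -v^3 is a perfect cube, so E-series; the 4-jet and mu = 7 give E_7.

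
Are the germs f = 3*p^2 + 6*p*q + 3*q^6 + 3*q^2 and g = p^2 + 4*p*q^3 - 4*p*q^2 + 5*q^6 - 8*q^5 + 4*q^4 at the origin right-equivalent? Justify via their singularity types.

The Hessian of f at 0 is [[6, 6], [6, 6]] with rank 1, so corank 1. A Groebner basis of the Jacobian ideal J(f) in C{p,q} is {q^5, p + q}; counting standard monomials gives mu = 5. Corank 1: A-series; mu = 5 gives A_5. The Hessian of g at 0 is [[2, 0], [0, 0]] with rank 1, so corank 1. A Groebner basis of the Jacobian ideal J(g) in C{p,q} is {p*q^2 + p*q + p - 2*q^2, p/2 + q^3 - q^2, p^2 + 2*p*q + 2*p - 4*q^2}; counting standard monomials gives mu = 5. Corank 1: A-series; mu = 5 gives A_5. Both have type A_5, hence right-equivalent.

Yes.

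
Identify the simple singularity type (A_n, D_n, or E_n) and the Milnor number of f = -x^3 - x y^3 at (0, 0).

The Hessian of f at 0 has rank 0. Corank 2; j^3 = -x^3 is a perfect cube, so E-series; the 4-jet and mu = 7 give E_7.

Type E_7, Milnor number mu = 7.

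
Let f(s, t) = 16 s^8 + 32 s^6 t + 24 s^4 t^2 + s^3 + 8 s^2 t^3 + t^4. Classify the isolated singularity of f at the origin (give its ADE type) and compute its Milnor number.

The Hessian of f at 0 is [[0, 0], [0, 0]] with rank 0, so corank 2. A Groebner basis of the Jacobian ideal J(f) in C{s,t} is {t^3, s^2}; counting standard monomials gives mu = 6. Corank 2; j^3 = s^3 is a perfect cube, so E-series; the 4-jet and mu = 6 give E_6.

Type E_{6}, Milnor number mu = 6.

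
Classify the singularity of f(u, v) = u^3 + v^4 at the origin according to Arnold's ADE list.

E_{6}

The Hessian of f at 0 is [[0, 0], [0, 0]] with rank 0, so corank 2. A Groebner basis of the Jacobian ideal J(f) in C{u,v} is {v^3, u^2}; counting standard monomials gives mu = 6. Corank 2; j^3 = u^3 is a perfect cube, so E-series; the 4-jet and mu = 6 give E_6.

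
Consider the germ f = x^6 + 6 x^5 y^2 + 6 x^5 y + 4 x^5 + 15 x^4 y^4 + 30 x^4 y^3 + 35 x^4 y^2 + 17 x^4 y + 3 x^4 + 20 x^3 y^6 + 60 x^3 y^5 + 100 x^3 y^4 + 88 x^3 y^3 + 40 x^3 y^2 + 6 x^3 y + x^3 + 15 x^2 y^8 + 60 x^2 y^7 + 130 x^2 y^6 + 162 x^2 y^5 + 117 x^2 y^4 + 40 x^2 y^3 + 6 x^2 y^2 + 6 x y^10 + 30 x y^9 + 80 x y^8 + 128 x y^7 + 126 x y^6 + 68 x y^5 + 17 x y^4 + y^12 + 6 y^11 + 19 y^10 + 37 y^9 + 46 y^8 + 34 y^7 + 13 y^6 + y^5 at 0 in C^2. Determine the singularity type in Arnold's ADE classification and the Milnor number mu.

Type E8, Milnor number mu = 8.

The Hessian of f at 0 is [[0, 0], [0, 0]] with rank 0, so corank 2. A Groebner basis of the Jacobian ideal J(f) in C{x,y} is {-x^2/20 + x*y^3 - x*y^2/5, x^2/5 + 4*x*y^2/5 + y^4, x^3, x^2*y + x^2/5 + 4*x*y^2/5}; counting standard monomials gives mu = 8. Corank 2; j^3 = x^3 is a perfect cube, so E-series; the 5-jet and mu = 8 give E_8.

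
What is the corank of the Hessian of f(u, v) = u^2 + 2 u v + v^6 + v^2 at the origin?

Hessian at 0 has rank 1.

1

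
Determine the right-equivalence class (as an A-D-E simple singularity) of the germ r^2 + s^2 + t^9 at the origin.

The Hessian of f at 0 is [[2, 0, 0], [0, 0, 0], [0, 0, 2]] with rank 2, so corank 1. A Groebner basis of the Jacobian ideal J(f) in C{s,t,r} is {t^8, s, r}; counting standard monomials gives mu = 8. Corank 1: A-series; mu = 8 gives A_8.

A_8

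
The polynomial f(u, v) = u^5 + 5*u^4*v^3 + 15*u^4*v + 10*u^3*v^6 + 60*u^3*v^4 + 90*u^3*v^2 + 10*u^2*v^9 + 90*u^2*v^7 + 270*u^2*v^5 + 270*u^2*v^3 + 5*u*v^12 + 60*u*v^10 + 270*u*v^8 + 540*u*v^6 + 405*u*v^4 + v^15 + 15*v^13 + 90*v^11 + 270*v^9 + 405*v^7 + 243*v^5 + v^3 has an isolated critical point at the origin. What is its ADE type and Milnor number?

Type E8, Milnor number mu = 8.

The Hessian of f at 0 has rank 0. Corank 2; j^3 = v^3 is a perfect cube, so E-series; the 5-jet and mu = 8 give E_8.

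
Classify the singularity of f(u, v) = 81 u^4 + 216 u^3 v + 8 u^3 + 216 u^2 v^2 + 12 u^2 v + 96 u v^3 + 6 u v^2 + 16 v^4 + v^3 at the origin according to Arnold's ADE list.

The Hessian of f at 0 is [[0, 0], [0, 0]] with rank 0, so corank 2. A Groebner basis of the Jacobian ideal J(f) in C{u,v} is {v^4, u*v^2 + 5*v^3/9, u^2 + u*v + v^2/4}; counting standard monomials gives mu = 6. Corank 2; j^3 = (2*u + v)^3 is a perfect cube, so E-series; the 4-jet and mu = 6 give E_6.

E6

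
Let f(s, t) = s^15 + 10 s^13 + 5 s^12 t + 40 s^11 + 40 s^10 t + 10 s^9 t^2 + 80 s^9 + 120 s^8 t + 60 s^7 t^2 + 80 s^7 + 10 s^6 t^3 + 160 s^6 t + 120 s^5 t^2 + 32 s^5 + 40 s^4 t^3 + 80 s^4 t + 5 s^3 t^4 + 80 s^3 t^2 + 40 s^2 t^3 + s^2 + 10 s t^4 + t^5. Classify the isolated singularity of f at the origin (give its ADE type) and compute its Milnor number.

Type A_{4}, Milnor number mu = 4.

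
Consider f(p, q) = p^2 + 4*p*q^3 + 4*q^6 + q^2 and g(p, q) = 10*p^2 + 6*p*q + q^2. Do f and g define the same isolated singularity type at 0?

The Hessian of f at 0 has rank 2. Corank 0: nondegenerate Morse point, so A_1. The Hessian of g at 0 has rank 2. Corank 0: nondegenerate Morse point, so A_1. Both have type A_1, hence right-equivalent.

Yes.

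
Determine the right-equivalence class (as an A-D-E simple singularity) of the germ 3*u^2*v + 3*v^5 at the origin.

The Hessian of f at 0 has rank 0. Corank 2; j^3 = 3*u^2*v has shape L^2 M (L != M), so D-series; mu = 6 gives D_6.

D_6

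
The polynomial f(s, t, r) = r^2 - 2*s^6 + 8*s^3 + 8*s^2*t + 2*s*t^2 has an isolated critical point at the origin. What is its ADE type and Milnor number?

Type D_{7}, Milnor number mu = 7.

The Hessian of f at 0 is [[0, 0, 0], [0, 0, 0], [0, 0, 2]] with rank 1, so corank 2. A Groebner basis of the Jacobian ideal J(f) in C{s,t,r} is {32*s*t/3 + t^5 + 16*t^2/3, s*t^2 + t^3/2, s^2 + s*t/2, r}; counting standard monomials gives mu = 7. Corank 2; j^3 = 2*s*(2*s + t)^2 has shape L^2 M (L != M), so D-series; mu = 7 gives D_7.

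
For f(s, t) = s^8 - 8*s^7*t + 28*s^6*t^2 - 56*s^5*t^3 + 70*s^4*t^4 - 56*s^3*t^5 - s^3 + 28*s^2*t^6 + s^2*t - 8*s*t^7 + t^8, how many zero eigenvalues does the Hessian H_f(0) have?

2

Hessian at 0 has rank 0.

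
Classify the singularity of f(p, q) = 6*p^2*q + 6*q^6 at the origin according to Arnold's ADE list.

D_{7}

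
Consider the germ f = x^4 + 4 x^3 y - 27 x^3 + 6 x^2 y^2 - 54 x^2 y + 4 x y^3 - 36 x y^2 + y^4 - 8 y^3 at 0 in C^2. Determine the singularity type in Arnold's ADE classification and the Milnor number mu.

Type E6, Milnor number mu = 6.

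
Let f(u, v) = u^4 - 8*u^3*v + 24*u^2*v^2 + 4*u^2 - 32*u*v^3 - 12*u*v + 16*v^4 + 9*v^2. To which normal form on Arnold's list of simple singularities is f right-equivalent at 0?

A_{3}

The Hessian of f at 0 is [[8, -12], [-12, 18]] with rank 1, so corank 1. A Groebner basis of the Jacobian ideal J(f) in C{u,v} is {v^3, u - 3*v/2}; counting standard monomials gives mu = 3. Corank 1: A-series; mu = 3 gives A_3.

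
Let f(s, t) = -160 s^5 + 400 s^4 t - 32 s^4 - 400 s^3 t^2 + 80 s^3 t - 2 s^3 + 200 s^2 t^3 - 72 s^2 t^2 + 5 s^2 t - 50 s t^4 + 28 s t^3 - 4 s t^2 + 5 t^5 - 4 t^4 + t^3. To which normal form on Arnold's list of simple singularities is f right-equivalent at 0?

D6

The Hessian of f at 0 is [[0, 0], [0, 0]] with rank 0, so corank 2. A Groebner basis of the Jacobian ideal J(f) in C{s,t} is {s^3 + 7*s^2 - 27*s*t/2 + 13*t^2/2, s^2*t + 9*s^2 - 35*s*t/2 + 17*t^2/2, 11*s^2 + s*t^2 - 43*s*t/2 + 21*t^2/2, 13*s^2 - 51*s*t/2 + t^3 + 25*t^2/2}; counting standard monomials gives mu = 6. Corank 2; j^3 = -(s - t)^2*(2*s - t) has shape L^2 M (L != M), so D-series; mu = 6 gives D_6.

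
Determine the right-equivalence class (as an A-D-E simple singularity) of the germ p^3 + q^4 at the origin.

The Hessian of f at 0 has rank 0. Corank 2; j^3 = p^3 is a perfect cube, so E-series; the 4-jet and mu = 6 give E_6.

E_6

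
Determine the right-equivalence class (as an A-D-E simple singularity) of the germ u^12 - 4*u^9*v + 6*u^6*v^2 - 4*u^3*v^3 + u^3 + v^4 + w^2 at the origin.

E6

The Hessian of f at 0 has rank 1. Corank 2; j^3 = u^3 is a perfect cube, so E-series; the 4-jet and mu = 6 give E_6.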